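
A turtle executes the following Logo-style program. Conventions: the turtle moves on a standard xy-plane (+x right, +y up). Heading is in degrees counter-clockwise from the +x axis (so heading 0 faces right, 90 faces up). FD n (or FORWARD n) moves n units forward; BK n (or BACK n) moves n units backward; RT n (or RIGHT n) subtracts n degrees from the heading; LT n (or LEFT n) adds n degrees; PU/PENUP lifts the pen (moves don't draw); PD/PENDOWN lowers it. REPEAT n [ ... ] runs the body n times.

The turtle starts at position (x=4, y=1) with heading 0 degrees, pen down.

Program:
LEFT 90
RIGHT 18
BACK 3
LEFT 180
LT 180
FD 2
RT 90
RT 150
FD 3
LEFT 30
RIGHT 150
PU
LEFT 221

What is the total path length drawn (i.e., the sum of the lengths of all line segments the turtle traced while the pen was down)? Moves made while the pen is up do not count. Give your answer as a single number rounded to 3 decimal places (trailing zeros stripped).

Executing turtle program step by step:
Start: pos=(4,1), heading=0, pen down
LT 90: heading 0 -> 90
RT 18: heading 90 -> 72
BK 3: (4,1) -> (3.073,-1.853) [heading=72, draw]
LT 180: heading 72 -> 252
LT 180: heading 252 -> 72
FD 2: (3.073,-1.853) -> (3.691,0.049) [heading=72, draw]
RT 90: heading 72 -> 342
RT 150: heading 342 -> 192
FD 3: (3.691,0.049) -> (0.757,-0.575) [heading=192, draw]
LT 30: heading 192 -> 222
RT 150: heading 222 -> 72
PU: pen up
LT 221: heading 72 -> 293
Final: pos=(0.757,-0.575), heading=293, 3 segment(s) drawn

Segment lengths:
  seg 1: (4,1) -> (3.073,-1.853), length = 3
  seg 2: (3.073,-1.853) -> (3.691,0.049), length = 2
  seg 3: (3.691,0.049) -> (0.757,-0.575), length = 3
Total = 8

Answer: 8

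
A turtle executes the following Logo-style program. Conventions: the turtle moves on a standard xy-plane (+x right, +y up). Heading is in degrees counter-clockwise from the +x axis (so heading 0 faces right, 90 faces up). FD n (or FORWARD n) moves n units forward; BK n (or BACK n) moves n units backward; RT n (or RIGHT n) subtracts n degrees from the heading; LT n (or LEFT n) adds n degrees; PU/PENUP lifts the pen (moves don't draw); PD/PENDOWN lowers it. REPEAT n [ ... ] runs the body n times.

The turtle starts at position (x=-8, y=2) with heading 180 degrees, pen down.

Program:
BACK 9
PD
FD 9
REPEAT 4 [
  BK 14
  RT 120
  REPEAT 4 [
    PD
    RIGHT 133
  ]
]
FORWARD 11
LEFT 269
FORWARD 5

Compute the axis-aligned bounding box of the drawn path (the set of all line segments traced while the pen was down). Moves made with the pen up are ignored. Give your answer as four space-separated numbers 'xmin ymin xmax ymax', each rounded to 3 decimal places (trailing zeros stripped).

Executing turtle program step by step:
Start: pos=(-8,2), heading=180, pen down
BK 9: (-8,2) -> (1,2) [heading=180, draw]
PD: pen down
FD 9: (1,2) -> (-8,2) [heading=180, draw]
REPEAT 4 [
  -- iteration 1/4 --
  BK 14: (-8,2) -> (6,2) [heading=180, draw]
  RT 120: heading 180 -> 60
  REPEAT 4 [
    -- iteration 1/4 --
    PD: pen down
    RT 133: heading 60 -> 287
    -- iteration 2/4 --
    PD: pen down
    RT 133: heading 287 -> 154
    -- iteration 3/4 --
    PD: pen down
    RT 133: heading 154 -> 21
    -- iteration 4/4 --
    PD: pen down
    RT 133: heading 21 -> 248
  ]
  -- iteration 2/4 --
  BK 14: (6,2) -> (11.244,14.981) [heading=248, draw]
  RT 120: heading 248 -> 128
  REPEAT 4 [
    -- iteration 1/4 --
    PD: pen down
    RT 133: heading 128 -> 355
    -- iteration 2/4 --
    PD: pen down
    RT 133: heading 355 -> 222
    -- iteration 3/4 --
    PD: pen down
    RT 133: heading 222 -> 89
    -- iteration 4/4 --
    PD: pen down
    RT 133: heading 89 -> 316
  ]
  -- iteration 3/4 --
  BK 14: (11.244,14.981) -> (1.174,24.706) [heading=316, draw]
  RT 120: heading 316 -> 196
  REPEAT 4 [
    -- iteration 1/4 --
    PD: pen down
    RT 133: heading 196 -> 63
    -- iteration 2/4 --
    PD: pen down
    RT 133: heading 63 -> 290
    -- iteration 3/4 --
    PD: pen down
    RT 133: heading 290 -> 157
    -- iteration 4/4 --
    PD: pen down
    RT 133: heading 157 -> 24
  ]
  -- iteration 4/4 --
  BK 14: (1.174,24.706) -> (-11.616,19.011) [heading=24, draw]
  RT 120: heading 24 -> 264
  REPEAT 4 [
    -- iteration 1/4 --
    PD: pen down
    RT 133: heading 264 -> 131
    -- iteration 2/4 --
    PD: pen down
    RT 133: heading 131 -> 358
    -- iteration 3/4 --
    PD: pen down
    RT 133: heading 358 -> 225
    -- iteration 4/4 --
    PD: pen down
    RT 133: heading 225 -> 92
  ]
]
FD 11: (-11.616,19.011) -> (-12,30.005) [heading=92, draw]
LT 269: heading 92 -> 1
FD 5: (-12,30.005) -> (-7.001,30.092) [heading=1, draw]
Final: pos=(-7.001,30.092), heading=1, 8 segment(s) drawn

Segment endpoints: x in {-12, -11.616, -8, -7.001, 1, 1.174, 6, 11.244}, y in {2, 2, 2, 14.981, 19.011, 24.706, 30.005, 30.092}
xmin=-12, ymin=2, xmax=11.244, ymax=30.092

Answer: -12 2 11.244 30.092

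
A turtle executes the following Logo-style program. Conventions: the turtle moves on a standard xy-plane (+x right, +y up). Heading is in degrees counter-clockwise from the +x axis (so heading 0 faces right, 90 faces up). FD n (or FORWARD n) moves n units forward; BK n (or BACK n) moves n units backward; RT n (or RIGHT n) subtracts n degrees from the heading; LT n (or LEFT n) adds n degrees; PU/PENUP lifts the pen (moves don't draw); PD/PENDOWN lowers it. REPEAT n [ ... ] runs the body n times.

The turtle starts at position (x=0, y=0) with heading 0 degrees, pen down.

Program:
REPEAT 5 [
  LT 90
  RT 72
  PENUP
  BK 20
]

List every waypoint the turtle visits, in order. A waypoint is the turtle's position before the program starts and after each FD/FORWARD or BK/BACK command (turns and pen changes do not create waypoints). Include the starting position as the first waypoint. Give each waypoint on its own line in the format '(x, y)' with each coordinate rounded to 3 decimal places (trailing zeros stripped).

Executing turtle program step by step:
Start: pos=(0,0), heading=0, pen down
REPEAT 5 [
  -- iteration 1/5 --
  LT 90: heading 0 -> 90
  RT 72: heading 90 -> 18
  PU: pen up
  BK 20: (0,0) -> (-19.021,-6.18) [heading=18, move]
  -- iteration 2/5 --
  LT 90: heading 18 -> 108
  RT 72: heading 108 -> 36
  PU: pen up
  BK 20: (-19.021,-6.18) -> (-35.201,-17.936) [heading=36, move]
  -- iteration 3/5 --
  LT 90: heading 36 -> 126
  RT 72: heading 126 -> 54
  PU: pen up
  BK 20: (-35.201,-17.936) -> (-46.957,-34.116) [heading=54, move]
  -- iteration 4/5 --
  LT 90: heading 54 -> 144
  RT 72: heading 144 -> 72
  PU: pen up
  BK 20: (-46.957,-34.116) -> (-53.138,-53.138) [heading=72, move]
  -- iteration 5/5 --
  LT 90: heading 72 -> 162
  RT 72: heading 162 -> 90
  PU: pen up
  BK 20: (-53.138,-53.138) -> (-53.138,-73.138) [heading=90, move]
]
Final: pos=(-53.138,-73.138), heading=90, 0 segment(s) drawn
Waypoints (6 total):
(0, 0)
(-19.021, -6.18)
(-35.201, -17.936)
(-46.957, -34.116)
(-53.138, -53.138)
(-53.138, -73.138)

Answer: (0, 0)
(-19.021, -6.18)
(-35.201, -17.936)
(-46.957, -34.116)
(-53.138, -53.138)
(-53.138, -73.138)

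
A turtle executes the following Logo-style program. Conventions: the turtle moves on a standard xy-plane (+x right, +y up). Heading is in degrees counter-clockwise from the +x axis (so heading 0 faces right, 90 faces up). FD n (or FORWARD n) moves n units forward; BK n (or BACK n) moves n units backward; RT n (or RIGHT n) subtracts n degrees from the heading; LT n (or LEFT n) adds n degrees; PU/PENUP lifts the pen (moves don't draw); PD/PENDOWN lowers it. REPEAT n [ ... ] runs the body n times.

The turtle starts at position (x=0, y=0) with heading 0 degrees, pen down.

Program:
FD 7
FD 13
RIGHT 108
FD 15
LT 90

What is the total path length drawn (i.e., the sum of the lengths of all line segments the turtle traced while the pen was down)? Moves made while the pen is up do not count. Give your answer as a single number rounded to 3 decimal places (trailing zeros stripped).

Executing turtle program step by step:
Start: pos=(0,0), heading=0, pen down
FD 7: (0,0) -> (7,0) [heading=0, draw]
FD 13: (7,0) -> (20,0) [heading=0, draw]
RT 108: heading 0 -> 252
FD 15: (20,0) -> (15.365,-14.266) [heading=252, draw]
LT 90: heading 252 -> 342
Final: pos=(15.365,-14.266), heading=342, 3 segment(s) drawn

Segment lengths:
  seg 1: (0,0) -> (7,0), length = 7
  seg 2: (7,0) -> (20,0), length = 13
  seg 3: (20,0) -> (15.365,-14.266), length = 15
Total = 35

Answer: 35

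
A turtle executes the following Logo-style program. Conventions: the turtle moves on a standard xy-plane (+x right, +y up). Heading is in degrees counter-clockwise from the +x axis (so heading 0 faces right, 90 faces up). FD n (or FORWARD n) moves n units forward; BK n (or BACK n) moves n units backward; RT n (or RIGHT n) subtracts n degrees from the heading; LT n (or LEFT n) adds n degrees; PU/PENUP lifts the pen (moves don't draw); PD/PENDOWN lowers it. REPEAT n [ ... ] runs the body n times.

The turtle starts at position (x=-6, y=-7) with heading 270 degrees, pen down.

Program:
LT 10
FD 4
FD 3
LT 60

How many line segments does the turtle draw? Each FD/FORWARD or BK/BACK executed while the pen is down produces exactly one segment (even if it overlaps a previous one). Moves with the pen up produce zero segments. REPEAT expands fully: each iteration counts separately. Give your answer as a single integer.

Answer: 2

Derivation:
Executing turtle program step by step:
Start: pos=(-6,-7), heading=270, pen down
LT 10: heading 270 -> 280
FD 4: (-6,-7) -> (-5.305,-10.939) [heading=280, draw]
FD 3: (-5.305,-10.939) -> (-4.784,-13.894) [heading=280, draw]
LT 60: heading 280 -> 340
Final: pos=(-4.784,-13.894), heading=340, 2 segment(s) drawn
Segments drawn: 2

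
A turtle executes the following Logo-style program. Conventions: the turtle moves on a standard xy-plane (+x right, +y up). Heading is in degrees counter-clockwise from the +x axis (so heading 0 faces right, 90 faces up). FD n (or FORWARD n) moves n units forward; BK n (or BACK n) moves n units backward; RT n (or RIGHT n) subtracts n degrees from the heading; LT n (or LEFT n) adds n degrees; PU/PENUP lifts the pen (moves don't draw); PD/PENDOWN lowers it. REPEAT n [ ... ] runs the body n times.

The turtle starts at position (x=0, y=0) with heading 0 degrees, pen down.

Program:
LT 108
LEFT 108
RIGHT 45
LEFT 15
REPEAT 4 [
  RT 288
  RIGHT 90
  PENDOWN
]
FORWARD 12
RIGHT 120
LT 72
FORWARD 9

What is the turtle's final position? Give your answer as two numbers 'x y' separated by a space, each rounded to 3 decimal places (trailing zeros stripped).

Executing turtle program step by step:
Start: pos=(0,0), heading=0, pen down
LT 108: heading 0 -> 108
LT 108: heading 108 -> 216
RT 45: heading 216 -> 171
LT 15: heading 171 -> 186
REPEAT 4 [
  -- iteration 1/4 --
  RT 288: heading 186 -> 258
  RT 90: heading 258 -> 168
  PD: pen down
  -- iteration 2/4 --
  RT 288: heading 168 -> 240
  RT 90: heading 240 -> 150
  PD: pen down
  -- iteration 3/4 --
  RT 288: heading 150 -> 222
  RT 90: heading 222 -> 132
  PD: pen down
  -- iteration 4/4 --
  RT 288: heading 132 -> 204
  RT 90: heading 204 -> 114
  PD: pen down
]
FD 12: (0,0) -> (-4.881,10.963) [heading=114, draw]
RT 120: heading 114 -> 354
LT 72: heading 354 -> 66
FD 9: (-4.881,10.963) -> (-1.22,19.184) [heading=66, draw]
Final: pos=(-1.22,19.184), heading=66, 2 segment(s) drawn

Answer: -1.22 19.184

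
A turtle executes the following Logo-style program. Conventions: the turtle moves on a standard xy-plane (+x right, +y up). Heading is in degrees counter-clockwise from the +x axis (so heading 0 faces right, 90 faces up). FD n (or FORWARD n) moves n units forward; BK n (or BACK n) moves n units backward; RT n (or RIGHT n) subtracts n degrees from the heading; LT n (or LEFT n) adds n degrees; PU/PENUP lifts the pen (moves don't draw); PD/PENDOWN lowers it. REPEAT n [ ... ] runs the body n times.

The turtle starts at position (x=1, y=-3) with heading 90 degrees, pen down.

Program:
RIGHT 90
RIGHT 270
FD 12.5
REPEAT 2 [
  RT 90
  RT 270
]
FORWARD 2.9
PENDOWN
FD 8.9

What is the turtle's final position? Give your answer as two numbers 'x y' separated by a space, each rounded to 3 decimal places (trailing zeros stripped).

Answer: 1 21.3

Derivation:
Executing turtle program step by step:
Start: pos=(1,-3), heading=90, pen down
RT 90: heading 90 -> 0
RT 270: heading 0 -> 90
FD 12.5: (1,-3) -> (1,9.5) [heading=90, draw]
REPEAT 2 [
  -- iteration 1/2 --
  RT 90: heading 90 -> 0
  RT 270: heading 0 -> 90
  -- iteration 2/2 --
  RT 90: heading 90 -> 0
  RT 270: heading 0 -> 90
]
FD 2.9: (1,9.5) -> (1,12.4) [heading=90, draw]
PD: pen down
FD 8.9: (1,12.4) -> (1,21.3) [heading=90, draw]
Final: pos=(1,21.3), heading=90, 3 segment(s) drawn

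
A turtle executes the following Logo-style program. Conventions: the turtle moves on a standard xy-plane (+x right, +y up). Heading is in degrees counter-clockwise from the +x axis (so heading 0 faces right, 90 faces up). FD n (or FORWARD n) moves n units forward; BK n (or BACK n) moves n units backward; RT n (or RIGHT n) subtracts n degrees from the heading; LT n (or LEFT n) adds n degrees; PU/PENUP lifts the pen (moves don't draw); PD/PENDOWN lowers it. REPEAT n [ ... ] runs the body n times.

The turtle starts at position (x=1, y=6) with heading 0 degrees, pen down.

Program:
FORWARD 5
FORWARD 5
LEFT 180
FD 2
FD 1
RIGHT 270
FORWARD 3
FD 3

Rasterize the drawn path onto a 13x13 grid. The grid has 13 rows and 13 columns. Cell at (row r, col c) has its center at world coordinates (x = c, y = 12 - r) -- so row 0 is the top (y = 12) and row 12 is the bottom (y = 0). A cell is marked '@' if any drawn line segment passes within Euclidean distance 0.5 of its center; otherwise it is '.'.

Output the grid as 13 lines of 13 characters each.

Answer: .............
.............
.............
.............
.............
.............
.@@@@@@@@@@@.
........@....
........@....
........@....
........@....
........@....
........@....

Derivation:
Segment 0: (1,6) -> (6,6)
Segment 1: (6,6) -> (11,6)
Segment 2: (11,6) -> (9,6)
Segment 3: (9,6) -> (8,6)
Segment 4: (8,6) -> (8,3)
Segment 5: (8,3) -> (8,0)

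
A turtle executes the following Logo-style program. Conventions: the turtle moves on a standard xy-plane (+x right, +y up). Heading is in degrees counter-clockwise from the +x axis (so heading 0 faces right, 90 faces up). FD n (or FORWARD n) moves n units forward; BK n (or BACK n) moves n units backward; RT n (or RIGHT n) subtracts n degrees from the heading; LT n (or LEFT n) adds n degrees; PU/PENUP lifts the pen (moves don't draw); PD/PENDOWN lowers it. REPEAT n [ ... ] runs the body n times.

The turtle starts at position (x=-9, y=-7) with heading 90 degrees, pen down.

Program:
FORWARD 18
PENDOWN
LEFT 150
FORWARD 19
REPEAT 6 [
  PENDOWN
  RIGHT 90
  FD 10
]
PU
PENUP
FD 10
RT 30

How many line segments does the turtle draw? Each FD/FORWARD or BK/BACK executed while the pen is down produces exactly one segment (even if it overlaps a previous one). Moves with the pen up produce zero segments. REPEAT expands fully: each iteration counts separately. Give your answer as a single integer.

Executing turtle program step by step:
Start: pos=(-9,-7), heading=90, pen down
FD 18: (-9,-7) -> (-9,11) [heading=90, draw]
PD: pen down
LT 150: heading 90 -> 240
FD 19: (-9,11) -> (-18.5,-5.454) [heading=240, draw]
REPEAT 6 [
  -- iteration 1/6 --
  PD: pen down
  RT 90: heading 240 -> 150
  FD 10: (-18.5,-5.454) -> (-27.16,-0.454) [heading=150, draw]
  -- iteration 2/6 --
  PD: pen down
  RT 90: heading 150 -> 60
  FD 10: (-27.16,-0.454) -> (-22.16,8.206) [heading=60, draw]
  -- iteration 3/6 --
  PD: pen down
  RT 90: heading 60 -> 330
  FD 10: (-22.16,8.206) -> (-13.5,3.206) [heading=330, draw]
  -- iteration 4/6 --
  PD: pen down
  RT 90: heading 330 -> 240
  FD 10: (-13.5,3.206) -> (-18.5,-5.454) [heading=240, draw]
  -- iteration 5/6 --
  PD: pen down
  RT 90: heading 240 -> 150
  FD 10: (-18.5,-5.454) -> (-27.16,-0.454) [heading=150, draw]
  -- iteration 6/6 --
  PD: pen down
  RT 90: heading 150 -> 60
  FD 10: (-27.16,-0.454) -> (-22.16,8.206) [heading=60, draw]
]
PU: pen up
PU: pen up
FD 10: (-22.16,8.206) -> (-17.16,16.866) [heading=60, move]
RT 30: heading 60 -> 30
Final: pos=(-17.16,16.866), heading=30, 8 segment(s) drawn
Segments drawn: 8

Answer: 8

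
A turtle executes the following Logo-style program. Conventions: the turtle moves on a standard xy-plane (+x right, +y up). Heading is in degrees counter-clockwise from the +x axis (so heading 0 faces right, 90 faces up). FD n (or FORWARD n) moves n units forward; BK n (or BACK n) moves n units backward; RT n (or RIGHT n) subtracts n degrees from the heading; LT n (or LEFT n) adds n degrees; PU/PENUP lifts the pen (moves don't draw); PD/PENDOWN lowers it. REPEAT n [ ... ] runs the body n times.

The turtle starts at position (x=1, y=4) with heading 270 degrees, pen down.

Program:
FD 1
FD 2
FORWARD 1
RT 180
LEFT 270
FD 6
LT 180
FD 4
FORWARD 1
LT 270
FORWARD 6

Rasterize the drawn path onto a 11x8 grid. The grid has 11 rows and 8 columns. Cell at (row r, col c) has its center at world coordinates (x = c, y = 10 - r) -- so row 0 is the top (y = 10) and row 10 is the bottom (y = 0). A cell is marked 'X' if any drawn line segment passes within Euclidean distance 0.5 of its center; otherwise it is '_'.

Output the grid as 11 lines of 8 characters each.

Segment 0: (1,4) -> (1,3)
Segment 1: (1,3) -> (1,1)
Segment 2: (1,1) -> (1,0)
Segment 3: (1,0) -> (7,-0)
Segment 4: (7,-0) -> (3,0)
Segment 5: (3,0) -> (2,0)
Segment 6: (2,0) -> (2,6)

Answer: ________
________
________
________
__X_____
__X_____
_XX_____
_XX_____
_XX_____
_XX_____
_XXXXXXX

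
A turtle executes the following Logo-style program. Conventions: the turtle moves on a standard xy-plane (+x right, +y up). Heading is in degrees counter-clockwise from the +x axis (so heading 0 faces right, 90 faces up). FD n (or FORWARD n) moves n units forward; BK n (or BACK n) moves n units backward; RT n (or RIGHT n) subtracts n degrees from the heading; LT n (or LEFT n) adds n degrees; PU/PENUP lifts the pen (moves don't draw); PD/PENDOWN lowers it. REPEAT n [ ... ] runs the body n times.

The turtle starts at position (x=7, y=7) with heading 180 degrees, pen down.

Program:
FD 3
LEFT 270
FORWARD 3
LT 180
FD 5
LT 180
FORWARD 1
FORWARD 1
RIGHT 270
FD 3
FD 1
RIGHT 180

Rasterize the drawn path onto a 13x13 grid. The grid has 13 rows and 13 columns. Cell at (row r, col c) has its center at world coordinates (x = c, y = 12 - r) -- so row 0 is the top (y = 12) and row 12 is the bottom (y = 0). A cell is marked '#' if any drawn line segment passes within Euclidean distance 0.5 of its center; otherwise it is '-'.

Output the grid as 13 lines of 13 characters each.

Answer: -------------
-------------
----#--------
----#--------
----#--------
########-----
----#--------
----#--------
-------------
-------------
-------------
-------------
-------------

Derivation:
Segment 0: (7,7) -> (4,7)
Segment 1: (4,7) -> (4,10)
Segment 2: (4,10) -> (4,5)
Segment 3: (4,5) -> (4,6)
Segment 4: (4,6) -> (4,7)
Segment 5: (4,7) -> (1,7)
Segment 6: (1,7) -> (-0,7)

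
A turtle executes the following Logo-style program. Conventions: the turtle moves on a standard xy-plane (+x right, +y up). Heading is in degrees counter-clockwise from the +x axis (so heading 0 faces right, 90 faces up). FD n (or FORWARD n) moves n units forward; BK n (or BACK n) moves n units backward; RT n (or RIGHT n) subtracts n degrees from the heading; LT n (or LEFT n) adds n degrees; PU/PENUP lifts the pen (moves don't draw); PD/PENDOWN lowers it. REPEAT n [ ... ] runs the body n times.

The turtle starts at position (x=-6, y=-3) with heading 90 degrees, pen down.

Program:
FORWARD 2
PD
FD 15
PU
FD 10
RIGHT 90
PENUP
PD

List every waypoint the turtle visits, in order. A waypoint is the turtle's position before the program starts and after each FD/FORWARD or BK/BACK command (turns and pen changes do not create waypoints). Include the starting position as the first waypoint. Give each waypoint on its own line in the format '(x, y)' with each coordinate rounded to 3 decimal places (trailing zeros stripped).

Answer: (-6, -3)
(-6, -1)
(-6, 14)
(-6, 24)

Derivation:
Executing turtle program step by step:
Start: pos=(-6,-3), heading=90, pen down
FD 2: (-6,-3) -> (-6,-1) [heading=90, draw]
PD: pen down
FD 15: (-6,-1) -> (-6,14) [heading=90, draw]
PU: pen up
FD 10: (-6,14) -> (-6,24) [heading=90, move]
RT 90: heading 90 -> 0
PU: pen up
PD: pen down
Final: pos=(-6,24), heading=0, 2 segment(s) drawn
Waypoints (4 total):
(-6, -3)
(-6, -1)
(-6, 14)
(-6, 24)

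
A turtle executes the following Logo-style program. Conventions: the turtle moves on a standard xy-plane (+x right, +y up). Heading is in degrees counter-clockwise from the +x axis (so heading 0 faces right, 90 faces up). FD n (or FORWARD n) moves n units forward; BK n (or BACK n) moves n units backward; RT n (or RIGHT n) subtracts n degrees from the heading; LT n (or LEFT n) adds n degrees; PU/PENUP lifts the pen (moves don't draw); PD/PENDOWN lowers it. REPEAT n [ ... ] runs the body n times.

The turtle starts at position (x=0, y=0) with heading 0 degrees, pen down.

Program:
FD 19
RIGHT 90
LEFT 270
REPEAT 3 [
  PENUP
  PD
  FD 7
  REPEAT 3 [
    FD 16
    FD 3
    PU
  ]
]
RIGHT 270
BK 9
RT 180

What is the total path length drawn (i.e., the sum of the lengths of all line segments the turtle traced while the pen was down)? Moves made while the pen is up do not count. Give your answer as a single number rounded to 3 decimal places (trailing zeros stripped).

Executing turtle program step by step:
Start: pos=(0,0), heading=0, pen down
FD 19: (0,0) -> (19,0) [heading=0, draw]
RT 90: heading 0 -> 270
LT 270: heading 270 -> 180
REPEAT 3 [
  -- iteration 1/3 --
  PU: pen up
  PD: pen down
  FD 7: (19,0) -> (12,0) [heading=180, draw]
  REPEAT 3 [
    -- iteration 1/3 --
    FD 16: (12,0) -> (-4,0) [heading=180, draw]
    FD 3: (-4,0) -> (-7,0) [heading=180, draw]
    PU: pen up
    -- iteration 2/3 --
    FD 16: (-7,0) -> (-23,0) [heading=180, move]
    FD 3: (-23,0) -> (-26,0) [heading=180, move]
    PU: pen up
    -- iteration 3/3 --
    FD 16: (-26,0) -> (-42,0) [heading=180, move]
    FD 3: (-42,0) -> (-45,0) [heading=180, move]
    PU: pen up
  ]
  -- iteration 2/3 --
  PU: pen up
  PD: pen down
  FD 7: (-45,0) -> (-52,0) [heading=180, draw]
  REPEAT 3 [
    -- iteration 1/3 --
    FD 16: (-52,0) -> (-68,0) [heading=180, draw]
    FD 3: (-68,0) -> (-71,0) [heading=180, draw]
    PU: pen up
    -- iteration 2/3 --
    FD 16: (-71,0) -> (-87,0) [heading=180, move]
    FD 3: (-87,0) -> (-90,0) [heading=180, move]
    PU: pen up
    -- iteration 3/3 --
    FD 16: (-90,0) -> (-106,0) [heading=180, move]
    FD 3: (-106,0) -> (-109,0) [heading=180, move]
    PU: pen up
  ]
  -- iteration 3/3 --
  PU: pen up
  PD: pen down
  FD 7: (-109,0) -> (-116,0) [heading=180, draw]
  REPEAT 3 [
    -- iteration 1/3 --
    FD 16: (-116,0) -> (-132,0) [heading=180, draw]
    FD 3: (-132,0) -> (-135,0) [heading=180, draw]
    PU: pen up
    -- iteration 2/3 --
    FD 16: (-135,0) -> (-151,0) [heading=180, move]
    FD 3: (-151,0) -> (-154,0) [heading=180, move]
    PU: pen up
    -- iteration 3/3 --
    FD 16: (-154,0) -> (-170,0) [heading=180, move]
    FD 3: (-170,0) -> (-173,0) [heading=180, move]
    PU: pen up
  ]
]
RT 270: heading 180 -> 270
BK 9: (-173,0) -> (-173,9) [heading=270, move]
RT 180: heading 270 -> 90
Final: pos=(-173,9), heading=90, 10 segment(s) drawn

Segment lengths:
  seg 1: (0,0) -> (19,0), length = 19
  seg 2: (19,0) -> (12,0), length = 7
  seg 3: (12,0) -> (-4,0), length = 16
  seg 4: (-4,0) -> (-7,0), length = 3
  seg 5: (-45,0) -> (-52,0), length = 7
  seg 6: (-52,0) -> (-68,0), length = 16
  seg 7: (-68,0) -> (-71,0), length = 3
  seg 8: (-109,0) -> (-116,0), length = 7
  seg 9: (-116,0) -> (-132,0), length = 16
  seg 10: (-132,0) -> (-135,0), length = 3
Total = 97

Answer: 97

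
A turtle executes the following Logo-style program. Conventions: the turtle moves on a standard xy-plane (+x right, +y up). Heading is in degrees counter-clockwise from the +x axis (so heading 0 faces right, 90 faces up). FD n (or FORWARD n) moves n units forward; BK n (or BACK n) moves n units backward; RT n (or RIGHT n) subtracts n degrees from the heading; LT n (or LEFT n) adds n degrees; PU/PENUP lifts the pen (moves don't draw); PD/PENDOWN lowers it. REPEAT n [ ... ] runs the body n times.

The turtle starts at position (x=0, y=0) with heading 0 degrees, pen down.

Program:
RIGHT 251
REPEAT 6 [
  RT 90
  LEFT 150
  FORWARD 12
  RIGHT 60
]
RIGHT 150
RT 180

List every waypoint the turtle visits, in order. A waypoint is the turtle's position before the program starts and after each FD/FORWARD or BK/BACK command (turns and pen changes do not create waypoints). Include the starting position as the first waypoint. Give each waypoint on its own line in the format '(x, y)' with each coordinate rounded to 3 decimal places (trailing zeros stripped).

Answer: (0, 0)
(-11.78, 2.29)
(-23.559, 4.579)
(-35.339, 6.869)
(-47.118, 9.159)
(-58.898, 11.449)
(-70.677, 13.738)

Derivation:
Executing turtle program step by step:
Start: pos=(0,0), heading=0, pen down
RT 251: heading 0 -> 109
REPEAT 6 [
  -- iteration 1/6 --
  RT 90: heading 109 -> 19
  LT 150: heading 19 -> 169
  FD 12: (0,0) -> (-11.78,2.29) [heading=169, draw]
  RT 60: heading 169 -> 109
  -- iteration 2/6 --
  RT 90: heading 109 -> 19
  LT 150: heading 19 -> 169
  FD 12: (-11.78,2.29) -> (-23.559,4.579) [heading=169, draw]
  RT 60: heading 169 -> 109
  -- iteration 3/6 --
  RT 90: heading 109 -> 19
  LT 150: heading 19 -> 169
  FD 12: (-23.559,4.579) -> (-35.339,6.869) [heading=169, draw]
  RT 60: heading 169 -> 109
  -- iteration 4/6 --
  RT 90: heading 109 -> 19
  LT 150: heading 19 -> 169
  FD 12: (-35.339,6.869) -> (-47.118,9.159) [heading=169, draw]
  RT 60: heading 169 -> 109
  -- iteration 5/6 --
  RT 90: heading 109 -> 19
  LT 150: heading 19 -> 169
  FD 12: (-47.118,9.159) -> (-58.898,11.449) [heading=169, draw]
  RT 60: heading 169 -> 109
  -- iteration 6/6 --
  RT 90: heading 109 -> 19
  LT 150: heading 19 -> 169
  FD 12: (-58.898,11.449) -> (-70.677,13.738) [heading=169, draw]
  RT 60: heading 169 -> 109
]
RT 150: heading 109 -> 319
RT 180: heading 319 -> 139
Final: pos=(-70.677,13.738), heading=139, 6 segment(s) drawn
Waypoints (7 total):
(0, 0)
(-11.78, 2.29)
(-23.559, 4.579)
(-35.339, 6.869)
(-47.118, 9.159)
(-58.898, 11.449)
(-70.677, 13.738)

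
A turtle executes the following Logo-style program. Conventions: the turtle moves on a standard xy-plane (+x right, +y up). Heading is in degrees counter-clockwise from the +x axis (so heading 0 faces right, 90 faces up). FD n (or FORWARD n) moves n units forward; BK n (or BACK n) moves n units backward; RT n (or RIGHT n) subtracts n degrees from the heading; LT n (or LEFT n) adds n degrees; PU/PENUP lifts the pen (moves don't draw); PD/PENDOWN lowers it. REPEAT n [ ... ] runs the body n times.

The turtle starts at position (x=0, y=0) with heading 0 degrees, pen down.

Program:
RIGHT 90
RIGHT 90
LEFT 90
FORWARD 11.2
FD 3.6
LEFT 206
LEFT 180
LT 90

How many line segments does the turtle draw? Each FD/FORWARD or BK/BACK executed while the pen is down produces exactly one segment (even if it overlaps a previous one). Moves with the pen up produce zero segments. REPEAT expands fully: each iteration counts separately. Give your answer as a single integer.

Answer: 2

Derivation:
Executing turtle program step by step:
Start: pos=(0,0), heading=0, pen down
RT 90: heading 0 -> 270
RT 90: heading 270 -> 180
LT 90: heading 180 -> 270
FD 11.2: (0,0) -> (0,-11.2) [heading=270, draw]
FD 3.6: (0,-11.2) -> (0,-14.8) [heading=270, draw]
LT 206: heading 270 -> 116
LT 180: heading 116 -> 296
LT 90: heading 296 -> 26
Final: pos=(0,-14.8), heading=26, 2 segment(s) drawn
Segments drawn: 2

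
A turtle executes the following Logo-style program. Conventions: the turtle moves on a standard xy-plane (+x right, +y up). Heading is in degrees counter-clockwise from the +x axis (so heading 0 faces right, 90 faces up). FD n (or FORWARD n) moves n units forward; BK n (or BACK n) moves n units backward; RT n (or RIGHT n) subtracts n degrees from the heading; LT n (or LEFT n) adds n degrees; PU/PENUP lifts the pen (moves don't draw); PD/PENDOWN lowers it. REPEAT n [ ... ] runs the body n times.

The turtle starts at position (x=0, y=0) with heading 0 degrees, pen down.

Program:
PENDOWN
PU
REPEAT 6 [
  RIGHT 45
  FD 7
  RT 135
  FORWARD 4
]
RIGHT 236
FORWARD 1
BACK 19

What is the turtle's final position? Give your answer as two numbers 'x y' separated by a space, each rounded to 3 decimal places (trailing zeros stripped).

Executing turtle program step by step:
Start: pos=(0,0), heading=0, pen down
PD: pen down
PU: pen up
REPEAT 6 [
  -- iteration 1/6 --
  RT 45: heading 0 -> 315
  FD 7: (0,0) -> (4.95,-4.95) [heading=315, move]
  RT 135: heading 315 -> 180
  FD 4: (4.95,-4.95) -> (0.95,-4.95) [heading=180, move]
  -- iteration 2/6 --
  RT 45: heading 180 -> 135
  FD 7: (0.95,-4.95) -> (-4,0) [heading=135, move]
  RT 135: heading 135 -> 0
  FD 4: (-4,0) -> (0,0) [heading=0, move]
  -- iteration 3/6 --
  RT 45: heading 0 -> 315
  FD 7: (0,0) -> (4.95,-4.95) [heading=315, move]
  RT 135: heading 315 -> 180
  FD 4: (4.95,-4.95) -> (0.95,-4.95) [heading=180, move]
  -- iteration 4/6 --
  RT 45: heading 180 -> 135
  FD 7: (0.95,-4.95) -> (-4,0) [heading=135, move]
  RT 135: heading 135 -> 0
  FD 4: (-4,0) -> (0,0) [heading=0, move]
  -- iteration 5/6 --
  RT 45: heading 0 -> 315
  FD 7: (0,0) -> (4.95,-4.95) [heading=315, move]
  RT 135: heading 315 -> 180
  FD 4: (4.95,-4.95) -> (0.95,-4.95) [heading=180, move]
  -- iteration 6/6 --
  RT 45: heading 180 -> 135
  FD 7: (0.95,-4.95) -> (-4,0) [heading=135, move]
  RT 135: heading 135 -> 0
  FD 4: (-4,0) -> (0,0) [heading=0, move]
]
RT 236: heading 0 -> 124
FD 1: (0,0) -> (-0.559,0.829) [heading=124, move]
BK 19: (-0.559,0.829) -> (10.065,-14.923) [heading=124, move]
Final: pos=(10.065,-14.923), heading=124, 0 segment(s) drawn

Answer: 10.065 -14.923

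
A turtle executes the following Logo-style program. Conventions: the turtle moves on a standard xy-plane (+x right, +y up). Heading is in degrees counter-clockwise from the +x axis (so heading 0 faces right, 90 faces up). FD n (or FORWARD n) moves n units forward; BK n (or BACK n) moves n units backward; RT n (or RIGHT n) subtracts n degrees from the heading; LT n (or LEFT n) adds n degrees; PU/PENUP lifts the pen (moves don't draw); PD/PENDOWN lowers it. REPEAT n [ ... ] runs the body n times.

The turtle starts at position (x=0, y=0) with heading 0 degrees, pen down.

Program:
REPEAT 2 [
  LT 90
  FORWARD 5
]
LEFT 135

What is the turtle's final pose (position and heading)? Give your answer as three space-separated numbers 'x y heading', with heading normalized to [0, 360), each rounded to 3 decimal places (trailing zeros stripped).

Answer: -5 5 315

Derivation:
Executing turtle program step by step:
Start: pos=(0,0), heading=0, pen down
REPEAT 2 [
  -- iteration 1/2 --
  LT 90: heading 0 -> 90
  FD 5: (0,0) -> (0,5) [heading=90, draw]
  -- iteration 2/2 --
  LT 90: heading 90 -> 180
  FD 5: (0,5) -> (-5,5) [heading=180, draw]
]
LT 135: heading 180 -> 315
Final: pos=(-5,5), heading=315, 2 segment(s) drawn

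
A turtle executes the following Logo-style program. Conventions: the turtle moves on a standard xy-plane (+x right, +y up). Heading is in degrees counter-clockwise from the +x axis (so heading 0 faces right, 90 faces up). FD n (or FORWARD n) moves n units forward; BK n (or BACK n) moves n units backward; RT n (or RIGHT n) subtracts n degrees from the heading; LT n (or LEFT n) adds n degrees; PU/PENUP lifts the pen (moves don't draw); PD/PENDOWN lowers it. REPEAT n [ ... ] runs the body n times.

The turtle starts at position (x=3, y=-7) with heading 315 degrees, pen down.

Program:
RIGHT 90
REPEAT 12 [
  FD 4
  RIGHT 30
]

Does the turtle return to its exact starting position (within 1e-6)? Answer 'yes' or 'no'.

Answer: yes

Derivation:
Executing turtle program step by step:
Start: pos=(3,-7), heading=315, pen down
RT 90: heading 315 -> 225
REPEAT 12 [
  -- iteration 1/12 --
  FD 4: (3,-7) -> (0.172,-9.828) [heading=225, draw]
  RT 30: heading 225 -> 195
  -- iteration 2/12 --
  FD 4: (0.172,-9.828) -> (-3.692,-10.864) [heading=195, draw]
  RT 30: heading 195 -> 165
  -- iteration 3/12 --
  FD 4: (-3.692,-10.864) -> (-7.556,-9.828) [heading=165, draw]
  RT 30: heading 165 -> 135
  -- iteration 4/12 --
  FD 4: (-7.556,-9.828) -> (-10.384,-7) [heading=135, draw]
  RT 30: heading 135 -> 105
  -- iteration 5/12 --
  FD 4: (-10.384,-7) -> (-11.42,-3.136) [heading=105, draw]
  RT 30: heading 105 -> 75
  -- iteration 6/12 --
  FD 4: (-11.42,-3.136) -> (-10.384,0.727) [heading=75, draw]
  RT 30: heading 75 -> 45
  -- iteration 7/12 --
  FD 4: (-10.384,0.727) -> (-7.556,3.556) [heading=45, draw]
  RT 30: heading 45 -> 15
  -- iteration 8/12 --
  FD 4: (-7.556,3.556) -> (-3.692,4.591) [heading=15, draw]
  RT 30: heading 15 -> 345
  -- iteration 9/12 --
  FD 4: (-3.692,4.591) -> (0.172,3.556) [heading=345, draw]
  RT 30: heading 345 -> 315
  -- iteration 10/12 --
  FD 4: (0.172,3.556) -> (3,0.727) [heading=315, draw]
  RT 30: heading 315 -> 285
  -- iteration 11/12 --
  FD 4: (3,0.727) -> (4.035,-3.136) [heading=285, draw]
  RT 30: heading 285 -> 255
  -- iteration 12/12 --
  FD 4: (4.035,-3.136) -> (3,-7) [heading=255, draw]
  RT 30: heading 255 -> 225
]
Final: pos=(3,-7), heading=225, 12 segment(s) drawn

Start position: (3, -7)
Final position: (3, -7)
Distance = 0; < 1e-6 -> CLOSED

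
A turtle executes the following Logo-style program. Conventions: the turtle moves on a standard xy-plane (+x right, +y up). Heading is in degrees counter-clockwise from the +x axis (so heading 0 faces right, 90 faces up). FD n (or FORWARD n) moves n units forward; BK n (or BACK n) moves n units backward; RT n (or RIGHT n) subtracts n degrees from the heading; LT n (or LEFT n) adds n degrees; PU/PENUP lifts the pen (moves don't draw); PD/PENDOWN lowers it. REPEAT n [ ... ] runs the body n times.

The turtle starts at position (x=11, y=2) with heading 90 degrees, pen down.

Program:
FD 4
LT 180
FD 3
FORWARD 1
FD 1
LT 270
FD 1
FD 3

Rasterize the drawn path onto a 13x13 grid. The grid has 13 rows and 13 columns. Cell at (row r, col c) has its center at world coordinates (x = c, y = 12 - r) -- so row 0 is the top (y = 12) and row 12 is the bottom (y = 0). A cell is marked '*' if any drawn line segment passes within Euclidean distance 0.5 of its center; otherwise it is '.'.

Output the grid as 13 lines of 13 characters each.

Segment 0: (11,2) -> (11,6)
Segment 1: (11,6) -> (11,3)
Segment 2: (11,3) -> (11,2)
Segment 3: (11,2) -> (11,1)
Segment 4: (11,1) -> (10,1)
Segment 5: (10,1) -> (7,1)

Answer: .............
.............
.............
.............
.............
.............
...........*.
...........*.
...........*.
...........*.
...........*.
.......*****.
.............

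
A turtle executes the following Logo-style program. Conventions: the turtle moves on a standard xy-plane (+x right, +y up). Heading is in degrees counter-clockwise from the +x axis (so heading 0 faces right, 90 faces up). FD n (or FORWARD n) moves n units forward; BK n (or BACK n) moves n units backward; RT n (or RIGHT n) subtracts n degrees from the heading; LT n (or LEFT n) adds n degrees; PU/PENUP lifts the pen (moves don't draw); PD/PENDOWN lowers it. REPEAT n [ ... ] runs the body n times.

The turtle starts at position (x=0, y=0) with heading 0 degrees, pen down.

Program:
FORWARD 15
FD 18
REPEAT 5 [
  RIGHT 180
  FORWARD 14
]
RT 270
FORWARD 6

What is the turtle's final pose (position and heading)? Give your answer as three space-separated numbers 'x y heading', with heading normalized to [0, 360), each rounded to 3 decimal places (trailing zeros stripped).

Executing turtle program step by step:
Start: pos=(0,0), heading=0, pen down
FD 15: (0,0) -> (15,0) [heading=0, draw]
FD 18: (15,0) -> (33,0) [heading=0, draw]
REPEAT 5 [
  -- iteration 1/5 --
  RT 180: heading 0 -> 180
  FD 14: (33,0) -> (19,0) [heading=180, draw]
  -- iteration 2/5 --
  RT 180: heading 180 -> 0
  FD 14: (19,0) -> (33,0) [heading=0, draw]
  -- iteration 3/5 --
  RT 180: heading 0 -> 180
  FD 14: (33,0) -> (19,0) [heading=180, draw]
  -- iteration 4/5 --
  RT 180: heading 180 -> 0
  FD 14: (19,0) -> (33,0) [heading=0, draw]
  -- iteration 5/5 --
  RT 180: heading 0 -> 180
  FD 14: (33,0) -> (19,0) [heading=180, draw]
]
RT 270: heading 180 -> 270
FD 6: (19,0) -> (19,-6) [heading=270, draw]
Final: pos=(19,-6), heading=270, 8 segment(s) drawn

Answer: 19 -6 270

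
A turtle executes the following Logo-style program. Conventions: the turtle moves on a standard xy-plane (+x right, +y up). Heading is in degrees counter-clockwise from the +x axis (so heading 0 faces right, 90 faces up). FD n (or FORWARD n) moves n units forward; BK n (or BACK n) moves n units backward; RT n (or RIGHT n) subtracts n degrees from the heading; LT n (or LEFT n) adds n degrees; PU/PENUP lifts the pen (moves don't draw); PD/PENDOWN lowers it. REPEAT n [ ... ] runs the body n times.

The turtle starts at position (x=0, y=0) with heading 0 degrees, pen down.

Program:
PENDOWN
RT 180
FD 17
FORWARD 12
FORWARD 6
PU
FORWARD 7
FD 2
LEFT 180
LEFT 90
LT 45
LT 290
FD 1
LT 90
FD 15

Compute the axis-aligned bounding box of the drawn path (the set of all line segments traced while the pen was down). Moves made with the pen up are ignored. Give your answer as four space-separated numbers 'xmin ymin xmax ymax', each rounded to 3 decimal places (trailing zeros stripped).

Answer: -35 0 0 0

Derivation:
Executing turtle program step by step:
Start: pos=(0,0), heading=0, pen down
PD: pen down
RT 180: heading 0 -> 180
FD 17: (0,0) -> (-17,0) [heading=180, draw]
FD 12: (-17,0) -> (-29,0) [heading=180, draw]
FD 6: (-29,0) -> (-35,0) [heading=180, draw]
PU: pen up
FD 7: (-35,0) -> (-42,0) [heading=180, move]
FD 2: (-42,0) -> (-44,0) [heading=180, move]
LT 180: heading 180 -> 0
LT 90: heading 0 -> 90
LT 45: heading 90 -> 135
LT 290: heading 135 -> 65
FD 1: (-44,0) -> (-43.577,0.906) [heading=65, move]
LT 90: heading 65 -> 155
FD 15: (-43.577,0.906) -> (-57.172,7.246) [heading=155, move]
Final: pos=(-57.172,7.246), heading=155, 3 segment(s) drawn

Segment endpoints: x in {-35, -29, -17, 0}, y in {0, 0, 0, 0}
xmin=-35, ymin=0, xmax=0, ymax=0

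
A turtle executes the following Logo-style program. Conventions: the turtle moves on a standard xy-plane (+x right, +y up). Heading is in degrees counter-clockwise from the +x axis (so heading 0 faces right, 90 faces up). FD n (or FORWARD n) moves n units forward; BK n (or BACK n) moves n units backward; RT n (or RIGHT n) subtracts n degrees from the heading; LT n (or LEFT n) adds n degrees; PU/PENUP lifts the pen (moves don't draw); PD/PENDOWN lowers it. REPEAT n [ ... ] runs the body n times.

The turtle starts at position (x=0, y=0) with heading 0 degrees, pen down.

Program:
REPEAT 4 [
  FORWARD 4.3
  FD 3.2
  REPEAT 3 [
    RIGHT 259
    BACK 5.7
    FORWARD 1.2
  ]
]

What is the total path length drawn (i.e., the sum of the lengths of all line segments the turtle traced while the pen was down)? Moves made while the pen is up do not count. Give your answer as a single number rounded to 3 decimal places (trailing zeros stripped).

Answer: 112.8

Derivation:
Executing turtle program step by step:
Start: pos=(0,0), heading=0, pen down
REPEAT 4 [
  -- iteration 1/4 --
  FD 4.3: (0,0) -> (4.3,0) [heading=0, draw]
  FD 3.2: (4.3,0) -> (7.5,0) [heading=0, draw]
  REPEAT 3 [
    -- iteration 1/3 --
    RT 259: heading 0 -> 101
    BK 5.7: (7.5,0) -> (8.588,-5.595) [heading=101, draw]
    FD 1.2: (8.588,-5.595) -> (8.359,-4.417) [heading=101, draw]
    -- iteration 2/3 --
    RT 259: heading 101 -> 202
    BK 5.7: (8.359,-4.417) -> (13.644,-2.282) [heading=202, draw]
    FD 1.2: (13.644,-2.282) -> (12.531,-2.732) [heading=202, draw]
    -- iteration 3/3 --
    RT 259: heading 202 -> 303
    BK 5.7: (12.531,-2.732) -> (9.427,2.049) [heading=303, draw]
    FD 1.2: (9.427,2.049) -> (10.08,1.042) [heading=303, draw]
  ]
  -- iteration 2/4 --
  FD 4.3: (10.08,1.042) -> (12.422,-2.564) [heading=303, draw]
  FD 3.2: (12.422,-2.564) -> (14.165,-5.248) [heading=303, draw]
  REPEAT 3 [
    -- iteration 1/3 --
    RT 259: heading 303 -> 44
    BK 5.7: (14.165,-5.248) -> (10.065,-9.207) [heading=44, draw]
    FD 1.2: (10.065,-9.207) -> (10.928,-8.374) [heading=44, draw]
    -- iteration 2/3 --
    RT 259: heading 44 -> 145
    BK 5.7: (10.928,-8.374) -> (15.597,-11.643) [heading=145, draw]
    FD 1.2: (15.597,-11.643) -> (14.614,-10.955) [heading=145, draw]
    -- iteration 3/3 --
    RT 259: heading 145 -> 246
    BK 5.7: (14.614,-10.955) -> (16.932,-5.747) [heading=246, draw]
    FD 1.2: (16.932,-5.747) -> (16.444,-6.844) [heading=246, draw]
  ]
  -- iteration 3/4 --
  FD 4.3: (16.444,-6.844) -> (14.695,-10.772) [heading=246, draw]
  FD 3.2: (14.695,-10.772) -> (13.394,-13.695) [heading=246, draw]
  REPEAT 3 [
    -- iteration 1/3 --
    RT 259: heading 246 -> 347
    BK 5.7: (13.394,-13.695) -> (7.84,-12.413) [heading=347, draw]
    FD 1.2: (7.84,-12.413) -> (9.009,-12.683) [heading=347, draw]
    -- iteration 2/3 --
    RT 259: heading 347 -> 88
    BK 5.7: (9.009,-12.683) -> (8.81,-18.38) [heading=88, draw]
    FD 1.2: (8.81,-18.38) -> (8.852,-17.18) [heading=88, draw]
    -- iteration 3/3 --
    RT 259: heading 88 -> 189
    BK 5.7: (8.852,-17.18) -> (14.482,-16.289) [heading=189, draw]
    FD 1.2: (14.482,-16.289) -> (13.297,-16.476) [heading=189, draw]
  ]
  -- iteration 4/4 --
  FD 4.3: (13.297,-16.476) -> (9.05,-17.149) [heading=189, draw]
  FD 3.2: (9.05,-17.149) -> (5.889,-17.65) [heading=189, draw]
  REPEAT 3 [
    -- iteration 1/3 --
    RT 259: heading 189 -> 290
    BK 5.7: (5.889,-17.65) -> (3.94,-12.293) [heading=290, draw]
    FD 1.2: (3.94,-12.293) -> (4.35,-13.421) [heading=290, draw]
    -- iteration 2/3 --
    RT 259: heading 290 -> 31
    BK 5.7: (4.35,-13.421) -> (-0.536,-16.357) [heading=31, draw]
    FD 1.2: (-0.536,-16.357) -> (0.493,-15.739) [heading=31, draw]
    -- iteration 3/3 --
    RT 259: heading 31 -> 132
    BK 5.7: (0.493,-15.739) -> (4.307,-19.975) [heading=132, draw]
    FD 1.2: (4.307,-19.975) -> (3.504,-19.083) [heading=132, draw]
  ]
]
Final: pos=(3.504,-19.083), heading=132, 32 segment(s) drawn

Segment lengths:
  seg 1: (0,0) -> (4.3,0), length = 4.3
  seg 2: (4.3,0) -> (7.5,0), length = 3.2
  seg 3: (7.5,0) -> (8.588,-5.595), length = 5.7
  seg 4: (8.588,-5.595) -> (8.359,-4.417), length = 1.2
  seg 5: (8.359,-4.417) -> (13.644,-2.282), length = 5.7
  seg 6: (13.644,-2.282) -> (12.531,-2.732), length = 1.2
  seg 7: (12.531,-2.732) -> (9.427,2.049), length = 5.7
  seg 8: (9.427,2.049) -> (10.08,1.042), length = 1.2
  seg 9: (10.08,1.042) -> (12.422,-2.564), length = 4.3
  seg 10: (12.422,-2.564) -> (14.165,-5.248), length = 3.2
  seg 11: (14.165,-5.248) -> (10.065,-9.207), length = 5.7
  seg 12: (10.065,-9.207) -> (10.928,-8.374), length = 1.2
  seg 13: (10.928,-8.374) -> (15.597,-11.643), length = 5.7
  seg 14: (15.597,-11.643) -> (14.614,-10.955), length = 1.2
  seg 15: (14.614,-10.955) -> (16.932,-5.747), length = 5.7
  seg 16: (16.932,-5.747) -> (16.444,-6.844), length = 1.2
  seg 17: (16.444,-6.844) -> (14.695,-10.772), length = 4.3
  seg 18: (14.695,-10.772) -> (13.394,-13.695), length = 3.2
  seg 19: (13.394,-13.695) -> (7.84,-12.413), length = 5.7
  seg 20: (7.84,-12.413) -> (9.009,-12.683), length = 1.2
  seg 21: (9.009,-12.683) -> (8.81,-18.38), length = 5.7
  seg 22: (8.81,-18.38) -> (8.852,-17.18), length = 1.2
  seg 23: (8.852,-17.18) -> (14.482,-16.289), length = 5.7
  seg 24: (14.482,-16.289) -> (13.297,-16.476), length = 1.2
  seg 25: (13.297,-16.476) -> (9.05,-17.149), length = 4.3
  seg 26: (9.05,-17.149) -> (5.889,-17.65), length = 3.2
  seg 27: (5.889,-17.65) -> (3.94,-12.293), length = 5.7
  seg 28: (3.94,-12.293) -> (4.35,-13.421), length = 1.2
  seg 29: (4.35,-13.421) -> (-0.536,-16.357), length = 5.7
  seg 30: (-0.536,-16.357) -> (0.493,-15.739), length = 1.2
  seg 31: (0.493,-15.739) -> (4.307,-19.975), length = 5.7
  seg 32: (4.307,-19.975) -> (3.504,-19.083), length = 1.2
Total = 112.8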